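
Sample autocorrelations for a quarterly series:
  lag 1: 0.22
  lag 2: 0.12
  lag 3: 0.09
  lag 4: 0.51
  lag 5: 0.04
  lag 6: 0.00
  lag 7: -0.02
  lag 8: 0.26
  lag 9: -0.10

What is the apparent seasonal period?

4

The largest autocorrelation is r_4 = 0.51, with a weaker echo at lag 8 (0.26); the remaining lags stay at or below 0.22. The elevated value at lag 1 (0.22), dropping to 0.12 at lag 2, reflects decaying short-term dependence rather than seasonality.
The dominant spike at lag 4 indicates a seasonal period of 4.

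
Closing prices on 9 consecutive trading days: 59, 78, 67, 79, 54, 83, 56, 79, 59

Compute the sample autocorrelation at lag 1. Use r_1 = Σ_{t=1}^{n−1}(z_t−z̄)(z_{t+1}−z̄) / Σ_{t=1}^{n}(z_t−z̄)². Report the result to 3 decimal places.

-0.833

Mean z̄ = (59 + 78 + 67 + 79 + 54 + 83 + 56 + 79 + 59)/9 = 68.2222
Numerator Σ_{t=1}^{8}(z_t−z̄)(z_{t+1}−z̄) = -890.4938
Denominator Σ(z_t−z̄)² = 1069.5556
r_1 = -890.4938 / 1069.5556 = -0.833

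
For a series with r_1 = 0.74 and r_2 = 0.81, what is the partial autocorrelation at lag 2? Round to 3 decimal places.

φ_{22} = (r_2 − r_1²) / (1 − r_1²)
r_1² = (0.74)² = 0.5476
Numerator = 0.81 − 0.5476 = 0.2624; denominator = 1 − 0.5476 = 0.4524
φ_{22} = 0.2624 / 0.4524 = 0.580

0.580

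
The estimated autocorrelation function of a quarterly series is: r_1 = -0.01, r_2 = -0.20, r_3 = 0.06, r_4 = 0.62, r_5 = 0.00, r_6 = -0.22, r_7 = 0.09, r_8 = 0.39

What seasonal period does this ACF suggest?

4

The largest autocorrelation is r_4 = 0.62, with a weaker echo at lag 8 (0.39); the remaining lags stay at or below 0.09.
The dominant spike at lag 4 indicates a seasonal period of 4.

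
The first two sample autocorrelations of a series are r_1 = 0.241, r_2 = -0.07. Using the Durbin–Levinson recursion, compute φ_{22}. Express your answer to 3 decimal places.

φ_{22} = (r_2 − r_1²) / (1 − r_1²)
r_1² = (0.241)² = 0.058081
Numerator = -0.07 − 0.0581 = -0.1281; denominator = 1 − 0.0581 = 0.9419
φ_{22} = -0.1281 / 0.9419 = -0.136

-0.136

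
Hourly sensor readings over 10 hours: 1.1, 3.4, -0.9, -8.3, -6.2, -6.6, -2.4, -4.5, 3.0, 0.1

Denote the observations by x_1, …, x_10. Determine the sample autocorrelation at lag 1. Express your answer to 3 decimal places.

0.399

Mean x̄ = (1.1 + 3.4 − 0.9 − 8.3 − 6.2 − 6.6 − 2.4 − 4.5 + 3.0 + 0.1)/10 = -2.1300
Numerator Σ_{t=1}^{9}(x_t−x̄)(x_{t+1}−x̄) = 61.5081
Denominator Σ(x_t−x̄)² = 154.1210
r_1 = 61.5081 / 154.1210 = 0.399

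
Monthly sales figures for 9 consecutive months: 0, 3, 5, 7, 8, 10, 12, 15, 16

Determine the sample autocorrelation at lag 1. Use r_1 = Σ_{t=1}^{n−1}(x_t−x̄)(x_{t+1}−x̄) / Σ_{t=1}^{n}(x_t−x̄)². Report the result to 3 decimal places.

0.643

Mean x̄ = (0 + 3 + 5 + 7 + 8 + 10 + 12 + 15 + 16)/9 = 8.4444
Numerator Σ_{t=1}^{8}(x_t−x̄)(x_{t+1}−x̄) = 148.0247
Denominator Σ(x_t−x̄)² = 230.2222
r_1 = 148.0247 / 230.2222 = 0.643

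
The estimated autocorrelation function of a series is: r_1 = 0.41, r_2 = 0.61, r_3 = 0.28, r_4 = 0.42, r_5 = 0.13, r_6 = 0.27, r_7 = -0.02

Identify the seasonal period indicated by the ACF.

2

The largest autocorrelation is r_2 = 0.61, with a weaker echo at lag 4 (0.42); the remaining lags stay at or below 0.41.
The dominant spike at lag 2 indicates a seasonal period of 2.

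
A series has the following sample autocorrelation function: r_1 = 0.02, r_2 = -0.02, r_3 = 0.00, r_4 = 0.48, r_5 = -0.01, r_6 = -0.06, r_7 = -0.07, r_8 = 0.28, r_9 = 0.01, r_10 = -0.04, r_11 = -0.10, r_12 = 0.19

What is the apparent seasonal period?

The largest autocorrelation is r_4 = 0.48, with weaker echoes at lags 8 (0.28) and 12 (0.19); the remaining lags stay at or below 0.02.
The dominant spike at lag 4 indicates a seasonal period of 4.

4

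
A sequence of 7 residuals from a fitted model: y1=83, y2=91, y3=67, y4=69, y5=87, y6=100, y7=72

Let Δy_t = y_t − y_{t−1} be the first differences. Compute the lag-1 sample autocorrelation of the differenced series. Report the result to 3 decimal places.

-0.169

First differences Δy: 8, -24, 2, 18, 13, -28
Mean of differences = -1.8333
Numerator Σ(Δy_t−Δȳ)(Δy_{t+1}−Δȳ) = -320.8611
Denominator Σ(Δy_t−Δȳ)² = 1900.8333
r_1(Δy) = -320.8611 / 1900.8333 = -0.169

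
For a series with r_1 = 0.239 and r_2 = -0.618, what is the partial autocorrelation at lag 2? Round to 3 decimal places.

φ_{22} = (r_2 − r_1²) / (1 − r_1²)
r_1² = (0.239)² = 0.057121
Numerator = -0.618 − 0.0571 = -0.6751; denominator = 1 − 0.0571 = 0.9429
φ_{22} = -0.6751 / 0.9429 = -0.716

-0.716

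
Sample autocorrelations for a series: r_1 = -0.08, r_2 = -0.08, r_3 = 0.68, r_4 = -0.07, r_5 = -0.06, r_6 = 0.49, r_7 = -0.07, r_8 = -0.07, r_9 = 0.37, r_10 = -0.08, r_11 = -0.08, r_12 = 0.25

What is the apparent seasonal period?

3

The largest autocorrelation is r_3 = 0.68, with weaker echoes at lags 6 (0.49), 9 (0.37) and 12 (0.25); the remaining lags stay at or below -0.06.
The dominant spike at lag 3 indicates a seasonal period of 3.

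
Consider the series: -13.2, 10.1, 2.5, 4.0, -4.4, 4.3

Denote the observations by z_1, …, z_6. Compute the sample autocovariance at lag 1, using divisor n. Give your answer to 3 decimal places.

-23.600

Mean z̄ = (-13.2 + 10.1 + 2.5 + 4.0 − 4.4 + 4.3)/6 = 0.5500
Deviations: -13.7500, 9.5500, 1.9500, 3.4500, -4.9500, 3.7500
Σ_{t=1}^{5}(z_t−z̄)(z_{t+1}−z̄) = -141.6025
γ_1 = -141.6025 / 6 = -23.600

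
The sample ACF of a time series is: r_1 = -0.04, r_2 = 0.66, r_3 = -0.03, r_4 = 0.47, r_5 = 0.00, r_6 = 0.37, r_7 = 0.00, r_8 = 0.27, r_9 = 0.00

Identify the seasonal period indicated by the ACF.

2

The largest autocorrelation is r_2 = 0.66, with weaker echoes at lags 4 (0.47), 6 (0.37) and 8 (0.27); the remaining lags stay at or below 0.00.
The dominant spike at lag 2 indicates a seasonal period of 2.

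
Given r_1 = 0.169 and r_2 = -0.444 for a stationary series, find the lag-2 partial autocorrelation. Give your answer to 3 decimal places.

φ_{22} = (r_2 − r_1²) / (1 − r_1²)
r_1² = (0.169)² = 0.028561
Numerator = -0.444 − 0.0286 = -0.4726; denominator = 1 − 0.0286 = 0.9714
φ_{22} = -0.4726 / 0.9714 = -0.486

-0.486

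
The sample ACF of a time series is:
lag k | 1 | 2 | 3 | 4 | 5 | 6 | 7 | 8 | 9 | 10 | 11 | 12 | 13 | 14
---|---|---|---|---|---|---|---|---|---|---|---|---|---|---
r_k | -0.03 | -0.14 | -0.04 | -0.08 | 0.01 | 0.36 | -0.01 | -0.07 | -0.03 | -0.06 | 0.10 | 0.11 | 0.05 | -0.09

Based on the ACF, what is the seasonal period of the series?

6

The largest autocorrelation is r_6 = 0.36; the remaining lags stay at or below 0.11.
The dominant spike at lag 6 indicates a seasonal period of 6.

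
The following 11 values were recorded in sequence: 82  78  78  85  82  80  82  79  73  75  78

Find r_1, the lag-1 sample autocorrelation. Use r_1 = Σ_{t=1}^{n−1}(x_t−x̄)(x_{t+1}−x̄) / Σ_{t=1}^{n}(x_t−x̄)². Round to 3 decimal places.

Mean x̄ = (82 + 78 + 78 + 85 + 82 + 80 + 82 + 79 + 73 + 75 + 78)/11 = 79.2727
Numerator Σ_{t=1}^{10}(x_t−x̄)(x_{t+1}−x̄) = 43.6529
Denominator Σ(x_t−x̄)² = 118.1818
r_1 = 43.6529 / 118.1818 = 0.369

0.369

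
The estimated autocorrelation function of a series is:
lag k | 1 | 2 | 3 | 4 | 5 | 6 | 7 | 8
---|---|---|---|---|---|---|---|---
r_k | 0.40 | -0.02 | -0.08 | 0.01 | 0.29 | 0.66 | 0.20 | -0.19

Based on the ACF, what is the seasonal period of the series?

6

The largest autocorrelation is r_6 = 0.66; the remaining lags stay at or below 0.40.
The dominant spike at lag 6 indicates a seasonal period of 6.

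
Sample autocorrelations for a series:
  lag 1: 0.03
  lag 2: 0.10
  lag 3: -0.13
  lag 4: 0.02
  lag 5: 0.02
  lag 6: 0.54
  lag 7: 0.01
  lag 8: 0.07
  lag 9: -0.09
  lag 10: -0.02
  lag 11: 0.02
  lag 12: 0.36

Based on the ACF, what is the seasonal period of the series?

The largest autocorrelation is r_6 = 0.54, with a weaker echo at lag 12 (0.36); the remaining lags stay at or below 0.10.
The dominant spike at lag 6 indicates a seasonal period of 6.

6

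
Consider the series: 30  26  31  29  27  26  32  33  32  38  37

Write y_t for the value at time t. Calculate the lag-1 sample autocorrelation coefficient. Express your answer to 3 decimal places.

Mean ȳ = (30 + 26 + 31 + 29 + 27 + 26 + 32 + 33 + 32 + 38 + 37)/11 = 31.0000
Numerator Σ_{t=1}^{10}(y_t−ȳ)(y_{t+1}−ȳ) = 81.0000
Denominator Σ(y_t−ȳ)² = 162.0000
r_1 = 81.0000 / 162.0000 = 0.500

0.500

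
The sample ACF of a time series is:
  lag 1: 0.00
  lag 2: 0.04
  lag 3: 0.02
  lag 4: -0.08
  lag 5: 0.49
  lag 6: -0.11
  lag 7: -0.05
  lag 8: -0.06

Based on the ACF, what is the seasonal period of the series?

The largest autocorrelation is r_5 = 0.49; the remaining lags stay at or below 0.04.
The dominant spike at lag 5 indicates a seasonal period of 5.

5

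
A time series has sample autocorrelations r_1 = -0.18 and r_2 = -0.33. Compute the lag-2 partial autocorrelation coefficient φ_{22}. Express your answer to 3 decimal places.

φ_{22} = (r_2 − r_1²) / (1 − r_1²)
r_1² = (-0.18)² = 0.0324
Numerator = -0.33 − 0.0324 = -0.3624; denominator = 1 − 0.0324 = 0.9676
φ_{22} = -0.3624 / 0.9676 = -0.375

-0.375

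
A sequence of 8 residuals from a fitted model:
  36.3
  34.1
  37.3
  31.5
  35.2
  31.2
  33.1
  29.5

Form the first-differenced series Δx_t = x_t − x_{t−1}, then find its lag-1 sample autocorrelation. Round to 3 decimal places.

First differences Δx: -2.2, 3.2, -5.8, 3.7, -4.0, 1.9, -3.6
Mean of differences = -0.9714
Numerator Σ(Δx_t−Δx̄)(Δx_{t+1}−Δx̄) = -78.2151
Denominator Σ(Δx_t−Δx̄)² = 88.3743
r_1(Δx) = -78.2151 / 88.3743 = -0.885

-0.885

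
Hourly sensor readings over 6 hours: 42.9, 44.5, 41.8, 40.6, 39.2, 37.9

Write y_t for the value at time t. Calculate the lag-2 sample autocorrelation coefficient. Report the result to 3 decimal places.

-0.006

Mean ȳ = (42.9 + 44.5 + 41.8 + 40.6 + 39.2 + 37.9)/6 = 41.1500
Deviations from mean: 1.7500, 3.3500, 0.6500, -0.5500, -1.9500, -3.2500
Σ(y_t−ȳ)(y_{t+2}−ȳ) = (1.1375) + (-1.8425) + (-1.2675) + (1.7875) = -0.1850
Denominator Σ(y_t−ȳ)² = 29.3750
r_2 = -0.1850 / 29.3750 = -0.006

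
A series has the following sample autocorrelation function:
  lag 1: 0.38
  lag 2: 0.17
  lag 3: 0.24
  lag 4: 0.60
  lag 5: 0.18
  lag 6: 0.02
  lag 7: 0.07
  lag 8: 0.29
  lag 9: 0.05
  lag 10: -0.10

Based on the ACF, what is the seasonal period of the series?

4

The largest autocorrelation is r_4 = 0.60; the remaining lags stay at or below 0.38. The elevated value at lag 1 (0.38), dropping to 0.17 at lag 2, reflects decaying short-term dependence rather than seasonality.
The dominant spike at lag 4 indicates a seasonal period of 4.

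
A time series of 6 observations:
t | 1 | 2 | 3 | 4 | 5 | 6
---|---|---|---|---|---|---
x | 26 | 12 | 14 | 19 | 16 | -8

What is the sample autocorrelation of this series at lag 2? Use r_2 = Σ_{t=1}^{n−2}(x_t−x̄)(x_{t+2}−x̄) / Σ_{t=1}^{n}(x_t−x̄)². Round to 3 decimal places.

Mean x̄ = (26 + 12 + 14 + 19 + 16 − 8)/6 = 13.1667
Deviations from mean: 12.8333, -1.1667, 0.8333, 5.8333, 2.8333, -21.1667
Numerator Σ_{t=1}^{4}(x_t−x̄)(x_{t+2}−x̄) = -117.2222
Denominator Σ(x_t−x̄)² = 656.8333
r_2 = -117.2222 / 656.8333 = -0.178

-0.178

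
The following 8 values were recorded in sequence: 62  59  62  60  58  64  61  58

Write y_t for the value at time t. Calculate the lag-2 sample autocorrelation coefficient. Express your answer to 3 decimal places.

-0.391

Mean ȳ = (62 + 59 + 62 + 60 + 58 + 64 + 61 + 58)/8 = 60.5000
Deviations from mean: 1.5000, -1.5000, 1.5000, -0.5000, -2.5000, 3.5000, 0.5000, -2.5000
Σ(y_t−ȳ)(y_{t+2}−ȳ) = (2.2500) + (0.7500) + (-3.7500) + (-1.7500) + (-1.2500) + (-8.7500) = -12.5000
Denominator Σ(y_t−ȳ)² = 32.0000
r_2 = -12.5000 / 32.0000 = -0.391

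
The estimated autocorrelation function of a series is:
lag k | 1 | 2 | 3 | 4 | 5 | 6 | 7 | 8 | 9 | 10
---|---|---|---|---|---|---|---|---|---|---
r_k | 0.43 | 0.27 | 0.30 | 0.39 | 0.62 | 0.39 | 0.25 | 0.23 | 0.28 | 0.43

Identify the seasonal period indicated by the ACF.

5

The largest autocorrelation is r_5 = 0.62; the remaining lags stay at or below 0.43. The elevated value at lag 1 (0.43), dropping to 0.27 at lag 2, reflects decaying short-term dependence rather than seasonality.
The dominant spike at lag 5 indicates a seasonal period of 5.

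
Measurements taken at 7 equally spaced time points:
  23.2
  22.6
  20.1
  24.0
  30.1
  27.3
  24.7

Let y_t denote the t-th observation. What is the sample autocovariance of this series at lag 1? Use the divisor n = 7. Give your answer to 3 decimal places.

3.764

Mean ȳ = (23.2 + 22.6 + 20.1 + 24.0 + 30.1 + 27.3 + 24.7)/7 = 24.5714
Deviations: -1.3714, -1.9714, -4.4714, -0.5714, 5.5286, 2.7286, 0.1286
Σ_{t=1}^{6}(y_t−ȳ)(y_{t+1}−ȳ) = 26.3506
γ_1 = 26.3506 / 7 = 3.764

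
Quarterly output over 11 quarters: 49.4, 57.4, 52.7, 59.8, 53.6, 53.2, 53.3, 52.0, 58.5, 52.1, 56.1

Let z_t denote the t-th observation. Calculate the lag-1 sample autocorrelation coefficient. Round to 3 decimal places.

-0.517

Mean z̄ = (49.4 + 57.4 + 52.7 + 59.8 + 53.6 + 53.2 + 53.3 + 52.0 + 58.5 + 52.1 + 56.1)/11 = 54.3727
Numerator Σ_{t=1}^{10}(z_t−z̄)(z_{t+1}−z̄) = -51.7789
Denominator Σ(z_t−z̄)² = 100.0818
r_1 = -51.7789 / 100.0818 = -0.517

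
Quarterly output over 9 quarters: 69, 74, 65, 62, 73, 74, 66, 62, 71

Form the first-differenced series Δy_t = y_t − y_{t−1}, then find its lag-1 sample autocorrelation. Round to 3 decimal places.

First differences Δy: 5, -9, -3, 11, 1, -8, -4, 9
Mean of differences = 0.2500
Numerator Σ(Δy_t−Δȳ)(Δy_{t+1}−Δȳ) = -49.0625
Denominator Σ(Δy_t−Δȳ)² = 397.5000
r_1(Δy) = -49.0625 / 397.5000 = -0.123

-0.123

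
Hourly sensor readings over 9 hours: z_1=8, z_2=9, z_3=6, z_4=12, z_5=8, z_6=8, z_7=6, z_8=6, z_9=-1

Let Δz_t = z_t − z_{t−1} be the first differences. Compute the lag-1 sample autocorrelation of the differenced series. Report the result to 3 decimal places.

First differences Δz: 1, -3, 6, -4, 0, -2, 0, -7
Mean of differences = -1.1250
Numerator Σ(Δz_t−Δz̄)(Δz_{t+1}−Δz̄) = -49.6406
Denominator Σ(Δz_t−Δz̄)² = 104.8750
r_1(Δz) = -49.6406 / 104.8750 = -0.473

-0.473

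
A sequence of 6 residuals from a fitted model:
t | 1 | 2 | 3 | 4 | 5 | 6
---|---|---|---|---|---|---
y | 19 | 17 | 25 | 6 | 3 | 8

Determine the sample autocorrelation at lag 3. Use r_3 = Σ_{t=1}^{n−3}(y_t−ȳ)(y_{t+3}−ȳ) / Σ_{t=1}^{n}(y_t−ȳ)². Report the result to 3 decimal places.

Mean ȳ = (19 + 17 + 25 + 6 + 3 + 8)/6 = 13.0000
Numerator Σ_{t=1}^{3}(y_t−ȳ)(y_{t+3}−ȳ) = -142.0000
Denominator Σ(y_t−ȳ)² = 370.0000
r_3 = -142.0000 / 370.0000 = -0.384

-0.384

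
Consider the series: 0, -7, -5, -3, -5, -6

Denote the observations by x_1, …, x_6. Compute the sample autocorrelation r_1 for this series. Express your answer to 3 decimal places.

-0.333

Mean x̄ = (0 − 7 − 5 − 3 − 5 − 6)/6 = -4.3333
Deviations from mean: 4.3333, -2.6667, -0.6667, 1.3333, -0.6667, -1.6667
Σ(x_t−x̄)(x_{t+1}−x̄) = (-11.5556) + (1.7778) + (-0.8889) + (-0.8889) + (1.1111) = -10.4444
Denominator Σ(x_t−x̄)² = 31.3333
r_1 = -10.4444 / 31.3333 = -0.333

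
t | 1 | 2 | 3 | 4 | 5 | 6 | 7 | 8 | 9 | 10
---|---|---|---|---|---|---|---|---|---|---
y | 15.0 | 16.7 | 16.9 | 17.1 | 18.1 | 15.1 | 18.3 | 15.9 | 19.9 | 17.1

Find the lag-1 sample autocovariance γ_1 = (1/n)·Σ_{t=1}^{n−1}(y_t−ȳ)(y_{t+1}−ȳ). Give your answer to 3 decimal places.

Mean ȳ = (15.0 + 16.7 + 16.9 + 17.1 + 18.1 + 15.1 + 18.3 + 15.9 + 19.9 + 17.1)/10 = 17.0100
Σ_{t=1}^{9}(y_t−ȳ)(y_{t+1}−ȳ) = -8.1801
γ_1 = -8.1801 / 10 = -0.818

-0.818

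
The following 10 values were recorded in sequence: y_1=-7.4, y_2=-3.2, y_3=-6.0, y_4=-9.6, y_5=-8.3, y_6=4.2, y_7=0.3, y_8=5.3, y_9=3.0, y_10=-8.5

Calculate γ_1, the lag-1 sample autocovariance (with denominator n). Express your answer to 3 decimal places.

Mean ȳ = (-7.4 − 3.2 − 6.0 − 9.6 − 8.3 + 4.2 + 0.3 + 5.3 + 3.0 − 8.5)/10 = -3.0200
Σ_{t=1}^{9}(y_t−ȳ)(y_{t+1}−ȳ) = 86.2436
γ_1 = 86.2436 / 10 = 8.624

8.624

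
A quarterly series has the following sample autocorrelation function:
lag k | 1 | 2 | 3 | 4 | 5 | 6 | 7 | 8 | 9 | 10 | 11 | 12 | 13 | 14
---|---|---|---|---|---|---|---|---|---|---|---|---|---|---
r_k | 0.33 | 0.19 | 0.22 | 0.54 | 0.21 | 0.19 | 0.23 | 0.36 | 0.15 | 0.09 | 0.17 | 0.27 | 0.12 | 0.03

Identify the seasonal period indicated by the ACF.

4

The largest autocorrelation is r_4 = 0.54, with a weaker echo at lag 8 (0.36); the remaining lags stay at or below 0.33. The elevated value at lag 1 (0.33), dropping to 0.19 at lag 2, reflects decaying short-term dependence rather than seasonality.
The dominant spike at lag 4 indicates a seasonal period of 4.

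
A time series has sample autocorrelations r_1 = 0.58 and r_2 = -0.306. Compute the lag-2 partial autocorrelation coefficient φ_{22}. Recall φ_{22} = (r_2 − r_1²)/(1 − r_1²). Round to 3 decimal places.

φ_{22} = (r_2 − r_1²) / (1 − r_1²)
r_1² = (0.58)² = 0.3364
Numerator = -0.306 − 0.3364 = -0.6424; denominator = 1 − 0.3364 = 0.6636
φ_{22} = -0.6424 / 0.6636 = -0.968

-0.968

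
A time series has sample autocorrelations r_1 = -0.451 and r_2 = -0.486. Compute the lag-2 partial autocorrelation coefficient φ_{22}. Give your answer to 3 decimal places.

-0.865

φ_{22} = (r_2 − r_1²) / (1 − r_1²)
r_1² = (-0.451)² = 0.203401
Numerator = -0.486 − 0.2034 = -0.6894; denominator = 1 − 0.2034 = 0.7966
φ_{22} = -0.6894 / 0.7966 = -0.865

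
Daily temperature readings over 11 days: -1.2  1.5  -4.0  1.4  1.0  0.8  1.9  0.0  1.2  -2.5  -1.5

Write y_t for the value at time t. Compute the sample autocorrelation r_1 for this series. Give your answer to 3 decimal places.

-0.240

Mean ȳ = (-1.2 + 1.5 − 4.0 + 1.4 + 1.0 + 0.8 + 1.9 + 0.0 + 1.2 − 2.5 − 1.5)/11 = -0.1273
Numerator Σ_{t=1}^{10}(y_t−ȳ)(y_{t+1}−ȳ) = -8.7807
Denominator Σ(y_t−ȳ)² = 36.6618
r_1 = -8.7807 / 36.6618 = -0.240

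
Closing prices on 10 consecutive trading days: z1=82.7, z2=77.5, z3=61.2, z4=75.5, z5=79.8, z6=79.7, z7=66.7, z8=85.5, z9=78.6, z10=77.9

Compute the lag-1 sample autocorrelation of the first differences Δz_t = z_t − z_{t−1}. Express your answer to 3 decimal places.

First differences Δz: -5.2, -16.3, 14.3, 4.3, -0.1, -13.0, 18.8, -6.9, -0.7
Mean of differences = -0.5333
Numerator Σ(Δz_t−Δz̄)(Δz_{t+1}−Δz̄) = -454.9578
Denominator Σ(Δz_t−Δz̄)² = 1083.7000
r_1(Δz) = -454.9578 / 1083.7000 = -0.420

-0.420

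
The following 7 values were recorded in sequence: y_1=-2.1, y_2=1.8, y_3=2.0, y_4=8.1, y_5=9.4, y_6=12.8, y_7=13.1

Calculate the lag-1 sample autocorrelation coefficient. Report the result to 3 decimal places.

0.565

Mean ȳ = (-2.1 + 1.8 + 2.0 + 8.1 + 9.4 + 12.8 + 13.1)/7 = 6.4429
Deviations from mean: -8.5429, -4.6429, -4.4429, 1.6571, 2.9571, 6.3571, 6.6571
Numerator Σ_{t=1}^{6}(y_t−ȳ)(y_{t+1}−ȳ) = 118.9482
Denominator Σ(y_t−ȳ)² = 210.4971
r_1 = 118.9482 / 210.4971 = 0.565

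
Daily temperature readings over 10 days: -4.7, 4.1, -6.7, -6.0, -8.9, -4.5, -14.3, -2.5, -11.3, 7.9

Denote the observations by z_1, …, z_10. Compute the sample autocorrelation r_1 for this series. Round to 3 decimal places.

-0.327

Mean z̄ = (-4.7 + 4.1 − 6.7 − 6.0 − 8.9 − 4.5 − 14.3 − 2.5 − 11.3 + 7.9)/10 = -4.6900
Numerator Σ_{t=1}^{9}(z_t−z̄)(z_{t+1}−z̄) = -130.9751
Denominator Σ(z_t−z̄)² = 400.1290
r_1 = -130.9751 / 400.1290 = -0.327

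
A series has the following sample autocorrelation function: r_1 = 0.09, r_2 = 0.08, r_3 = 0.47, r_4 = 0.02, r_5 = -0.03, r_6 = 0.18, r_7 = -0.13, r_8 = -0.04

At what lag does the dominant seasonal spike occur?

The largest autocorrelation is r_3 = 0.47, with a weaker echo at lag 6 (0.18); the remaining lags stay at or below 0.09.
The dominant spike at lag 3 indicates a seasonal period of 3.

3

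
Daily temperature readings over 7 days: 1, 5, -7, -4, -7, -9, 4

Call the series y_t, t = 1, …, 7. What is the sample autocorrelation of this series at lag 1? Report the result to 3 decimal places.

Mean ȳ = (1 + 5 − 7 − 4 − 7 − 9 + 4)/7 = -2.4286
Deviations from mean: 3.4286, 7.4286, -4.5714, -1.5714, -4.5714, -6.5714, 6.4286
Σ(y_t−ȳ)(y_{t+1}−ȳ) = (25.4694) + (-33.9592) + (7.1837) + (7.1837) + (30.0408) + (-42.2449) = -6.3265
Denominator Σ(y_t−ȳ)² = 195.7143
r_1 = -6.3265 / 195.7143 = -0.032

-0.032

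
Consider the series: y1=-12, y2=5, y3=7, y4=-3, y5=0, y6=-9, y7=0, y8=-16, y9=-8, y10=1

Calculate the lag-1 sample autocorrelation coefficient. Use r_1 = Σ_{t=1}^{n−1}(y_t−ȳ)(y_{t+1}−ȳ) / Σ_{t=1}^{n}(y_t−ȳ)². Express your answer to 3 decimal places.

-0.044

Mean ȳ = (-12 + 5 + 7 − 3 + 0 − 9 + 0 − 16 − 8 + 1)/10 = -3.5000
Numerator Σ_{t=1}^{9}(y_t−ȳ)(y_{t+1}−ȳ) = -22.2500
Denominator Σ(y_t−ȳ)² = 506.5000
r_1 = -22.2500 / 506.5000 = -0.044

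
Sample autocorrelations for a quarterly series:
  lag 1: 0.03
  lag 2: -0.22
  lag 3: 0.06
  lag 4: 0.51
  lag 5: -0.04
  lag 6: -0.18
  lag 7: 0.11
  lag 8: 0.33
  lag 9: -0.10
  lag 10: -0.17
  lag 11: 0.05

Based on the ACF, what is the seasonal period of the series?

4

The largest autocorrelation is r_4 = 0.51, with a weaker echo at lag 8 (0.33); the remaining lags stay at or below 0.11.
The dominant spike at lag 4 indicates a seasonal period of 4.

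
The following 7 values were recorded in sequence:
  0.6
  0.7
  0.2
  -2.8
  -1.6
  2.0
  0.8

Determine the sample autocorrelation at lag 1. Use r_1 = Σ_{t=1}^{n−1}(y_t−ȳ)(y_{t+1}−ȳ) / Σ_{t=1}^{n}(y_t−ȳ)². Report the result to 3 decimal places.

0.179

Mean ȳ = (0.6 + 0.7 + 0.2 − 2.8 − 1.6 + 2.0 + 0.8)/7 = -0.0143
Deviations from mean: 0.6143, 0.7143, 0.2143, -2.7857, -1.5857, 2.0143, 0.8143
Σ(y_t−ȳ)(y_{t+1}−ȳ) = (0.4388) + (0.1531) + (-0.5969) + (4.4173) + (-3.1941) + (1.6402) = 2.8584
Denominator Σ(y_t−ȳ)² = 15.9286
r_1 = 2.8584 / 15.9286 = 0.179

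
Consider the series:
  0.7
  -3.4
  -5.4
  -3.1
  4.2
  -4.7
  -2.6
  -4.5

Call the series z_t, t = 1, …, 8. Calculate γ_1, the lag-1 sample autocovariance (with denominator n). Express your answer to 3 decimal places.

-2.112

Mean z̄ = (0.7 − 3.4 − 5.4 − 3.1 + 4.2 − 4.7 − 2.6 − 4.5)/8 = -2.3500
Σ_{t=1}^{7}(z_t−z̄)(z_{t+1}−z̄) = -16.8925
γ_1 = -16.8925 / 8 = -2.112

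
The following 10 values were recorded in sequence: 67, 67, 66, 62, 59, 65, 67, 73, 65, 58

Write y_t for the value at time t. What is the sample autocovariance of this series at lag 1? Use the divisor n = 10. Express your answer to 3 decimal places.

Mean ȳ = (67 + 67 + 66 + 62 + 59 + 65 + 67 + 73 + 65 + 58)/10 = 64.9000
Σ_{t=1}^{9}(y_t−ȳ)(y_{t+1}−ȳ) = 37.3900
γ_1 = 37.3900 / 10 = 3.739

3.739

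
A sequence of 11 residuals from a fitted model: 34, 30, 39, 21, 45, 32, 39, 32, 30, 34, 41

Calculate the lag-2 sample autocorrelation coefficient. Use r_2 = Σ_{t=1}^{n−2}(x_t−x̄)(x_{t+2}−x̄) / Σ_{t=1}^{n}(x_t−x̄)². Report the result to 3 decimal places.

Mean x̄ = (34 + 30 + 39 + 21 + 45 + 32 + 39 + 32 + 30 + 34 + 41)/11 = 34.2727
Numerator Σ_{t=1}^{9}(x_t−x̄)(x_{t+2}−x̄) = 143.8512
Denominator Σ(x_t−x̄)² = 428.1818
r_2 = 143.8512 / 428.1818 = 0.336

0.336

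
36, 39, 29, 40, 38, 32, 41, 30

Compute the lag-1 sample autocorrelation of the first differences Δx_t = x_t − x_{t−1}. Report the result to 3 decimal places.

-0.647

First differences Δx: 3, -10, 11, -2, -6, 9, -11
Mean of differences = -0.8571
Numerator Σ(Δx_t−Δx̄)(Δx_{t+1}−Δx̄) = -302.0204
Denominator Σ(Δx_t−Δx̄)² = 466.8571
r_1(Δx) = -302.0204 / 466.8571 = -0.647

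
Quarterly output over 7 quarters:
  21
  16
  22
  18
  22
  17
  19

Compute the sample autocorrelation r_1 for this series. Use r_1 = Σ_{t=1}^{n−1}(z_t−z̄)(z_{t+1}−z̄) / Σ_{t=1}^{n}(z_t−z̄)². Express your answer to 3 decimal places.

Mean z̄ = (21 + 16 + 22 + 18 + 22 + 17 + 19)/7 = 19.2857
Deviations from mean: 1.7143, -3.2857, 2.7143, -1.2857, 2.7143, -2.2857, -0.2857
Σ(z_t−z̄)(z_{t+1}−z̄) = (-5.6327) + (-8.9184) + (-3.4898) + (-3.4898) + (-6.2041) + (0.6531) = -27.0816
Denominator Σ(z_t−z̄)² = 35.4286
r_1 = -27.0816 / 35.4286 = -0.764

-0.764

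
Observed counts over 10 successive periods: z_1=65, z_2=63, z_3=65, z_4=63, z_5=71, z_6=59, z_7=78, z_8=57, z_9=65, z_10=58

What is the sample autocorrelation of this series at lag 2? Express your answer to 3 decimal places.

Mean z̄ = (65 + 63 + 65 + 63 + 71 + 59 + 78 + 57 + 65 + 58)/10 = 64.4000
Numerator Σ_{t=1}^{8}(z_t−z̄)(z_{t+2}−z̄) = 199.0800
Denominator Σ(z_t−z̄)² = 358.4000
r_2 = 199.0800 / 358.4000 = 0.555

0.555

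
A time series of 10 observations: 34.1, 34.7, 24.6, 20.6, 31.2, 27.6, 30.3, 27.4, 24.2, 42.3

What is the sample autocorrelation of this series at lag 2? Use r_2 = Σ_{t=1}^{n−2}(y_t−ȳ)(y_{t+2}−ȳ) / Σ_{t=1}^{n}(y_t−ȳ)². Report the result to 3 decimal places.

Mean ȳ = (34.1 + 34.7 + 24.6 + 20.6 + 31.2 + 27.6 + 30.3 + 27.4 + 24.2 + 42.3)/10 = 29.7000
Numerator Σ_{t=1}^{8}(y_t−ȳ)(y_{t+2}−ȳ) = -83.0300
Denominator Σ(y_t−ȳ)² = 354.5000
r_2 = -83.0300 / 354.5000 = -0.234

-0.234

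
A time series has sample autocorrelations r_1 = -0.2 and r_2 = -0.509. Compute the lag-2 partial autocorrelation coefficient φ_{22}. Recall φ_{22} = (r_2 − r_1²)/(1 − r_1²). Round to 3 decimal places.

-0.572

φ_{22} = (r_2 − r_1²) / (1 − r_1²)
r_1² = (-0.2)² = 0.04
Numerator = -0.509 − 0.0400 = -0.5490; denominator = 1 − 0.0400 = 0.9600
φ_{22} = -0.5490 / 0.9600 = -0.572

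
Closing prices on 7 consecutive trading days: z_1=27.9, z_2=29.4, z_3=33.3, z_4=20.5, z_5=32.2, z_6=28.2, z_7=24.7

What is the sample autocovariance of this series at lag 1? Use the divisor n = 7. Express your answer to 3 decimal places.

Mean z̄ = (27.9 + 29.4 + 33.3 + 20.5 + 32.2 + 28.2 + 24.7)/7 = 28.0286
Σ_{t=1}^{6}(z_t−z̄)(z_{t+1}−z̄) = -63.8937
γ_1 = -63.8937 / 7 = -9.128

-9.128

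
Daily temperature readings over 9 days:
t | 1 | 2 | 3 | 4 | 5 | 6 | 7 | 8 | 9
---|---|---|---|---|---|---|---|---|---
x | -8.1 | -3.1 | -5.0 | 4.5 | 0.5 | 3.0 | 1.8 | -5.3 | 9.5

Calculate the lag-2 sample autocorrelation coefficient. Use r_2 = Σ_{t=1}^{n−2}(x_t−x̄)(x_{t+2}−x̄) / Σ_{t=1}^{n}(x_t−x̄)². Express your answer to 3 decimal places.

0.162

Mean x̄ = (-8.1 − 3.1 − 5.0 + 4.5 + 0.5 + 3.0 + 1.8 − 5.3 + 9.5)/9 = -0.2444
Numerator Σ_{t=1}^{7}(x_t−x̄)(x_{t+2}−x̄) = 40.7038
Denominator Σ(x_t−x̄)² = 250.7622
r_2 = 40.7038 / 250.7622 = 0.162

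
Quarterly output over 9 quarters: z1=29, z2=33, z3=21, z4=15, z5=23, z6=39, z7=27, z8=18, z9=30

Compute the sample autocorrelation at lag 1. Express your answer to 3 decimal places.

0.019

Mean z̄ = (29 + 33 + 21 + 15 + 23 + 39 + 27 + 18 + 30)/9 = 26.1111
Numerator Σ_{t=1}^{8}(z_t−z̄)(z_{t+1}−z̄) = 8.6543
Denominator Σ(z_t−z̄)² = 462.8889
r_1 = 8.6543 / 462.8889 = 0.019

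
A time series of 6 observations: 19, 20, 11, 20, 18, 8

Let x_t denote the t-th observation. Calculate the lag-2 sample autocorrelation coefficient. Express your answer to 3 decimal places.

-0.306

Mean x̄ = (19 + 20 + 11 + 20 + 18 + 8)/6 = 16.0000
Σ(x_t−x̄)(x_{t+2}−x̄) = (-15.0000) + (16.0000) + (-10.0000) + (-32.0000) = -41.0000
Denominator Σ(x_t−x̄)² = 134.0000
r_2 = -41.0000 / 134.0000 = -0.306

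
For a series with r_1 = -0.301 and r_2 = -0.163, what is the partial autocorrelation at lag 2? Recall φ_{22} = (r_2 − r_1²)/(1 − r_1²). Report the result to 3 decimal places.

φ_{22} = (r_2 − r_1²) / (1 − r_1²)
r_1² = (-0.301)² = 0.090601
Numerator = -0.163 − 0.0906 = -0.2536; denominator = 1 − 0.0906 = 0.9094
φ_{22} = -0.2536 / 0.9094 = -0.279

-0.279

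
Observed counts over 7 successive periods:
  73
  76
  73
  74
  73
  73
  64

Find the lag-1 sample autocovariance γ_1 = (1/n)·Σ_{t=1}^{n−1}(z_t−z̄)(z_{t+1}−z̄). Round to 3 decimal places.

0.335

Mean z̄ = (73 + 76 + 73 + 74 + 73 + 73 + 64)/7 = 72.2857
Σ_{t=1}^{6}(z_t−z̄)(z_{t+1}−z̄) = 2.3469
γ_1 = 2.3469 / 7 = 0.335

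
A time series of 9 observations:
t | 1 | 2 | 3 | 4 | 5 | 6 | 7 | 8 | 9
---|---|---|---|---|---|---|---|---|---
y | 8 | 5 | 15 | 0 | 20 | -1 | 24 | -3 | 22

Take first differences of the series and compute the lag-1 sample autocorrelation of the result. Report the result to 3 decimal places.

-0.883

First differences Δy: -3, 10, -15, 20, -21, 25, -27, 25
Mean of differences = 1.7500
Numerator Σ(Δy_t−Δȳ)(Δy_{t+1}−Δȳ) = -2764.0625
Denominator Σ(Δy_t−Δȳ)² = 3129.5000
r_1(Δy) = -2764.0625 / 3129.5000 = -0.883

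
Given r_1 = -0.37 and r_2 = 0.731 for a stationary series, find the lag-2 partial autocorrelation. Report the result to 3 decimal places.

0.688

φ_{22} = (r_2 − r_1²) / (1 − r_1²)
r_1² = (-0.37)² = 0.1369
Numerator = 0.731 − 0.1369 = 0.5941; denominator = 1 − 0.1369 = 0.8631
φ_{22} = 0.5941 / 0.8631 = 0.688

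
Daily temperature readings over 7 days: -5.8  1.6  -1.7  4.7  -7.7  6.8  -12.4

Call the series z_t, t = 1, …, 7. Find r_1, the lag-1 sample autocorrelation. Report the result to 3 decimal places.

-0.652

Mean z̄ = (-5.8 + 1.6 − 1.7 + 4.7 − 7.7 + 6.8 − 12.4)/7 = -2.0714
Deviations from mean: -3.7286, 3.6714, 0.3714, 6.7714, -5.6286, 8.8714, -10.3286
Numerator Σ_{t=1}^{6}(z_t−z̄)(z_{t+1}−z̄) = -189.4865
Denominator Σ(z_t−z̄)² = 290.4343
r_1 = -189.4865 / 290.4343 = -0.652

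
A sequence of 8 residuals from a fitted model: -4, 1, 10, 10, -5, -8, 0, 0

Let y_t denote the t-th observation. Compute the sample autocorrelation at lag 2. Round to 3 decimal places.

Mean ȳ = (-4 + 1 + 10 + 10 − 5 − 8 + 0 + 0)/8 = 0.5000
Deviations from mean: -4.5000, 0.5000, 9.5000, 9.5000, -5.5000, -8.5000, -0.5000, -0.5000
Σ(y_t−ȳ)(y_{t+2}−ȳ) = (-42.7500) + (4.7500) + (-52.2500) + (-80.7500) + (2.7500) + (4.2500) = -164.0000
Denominator Σ(y_t−ȳ)² = 304.0000
r_2 = -164.0000 / 304.0000 = -0.539

-0.539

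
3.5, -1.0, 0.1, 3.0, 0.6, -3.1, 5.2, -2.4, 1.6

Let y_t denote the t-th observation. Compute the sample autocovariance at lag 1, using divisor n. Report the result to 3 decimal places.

Mean ȳ = (3.5 − 1.0 + 0.1 + 3.0 + 0.6 − 3.1 + 5.2 − 2.4 + 1.6)/9 = 0.8333
Σ_{t=1}^{8}(y_t−ȳ)(y_{t+1}−ȳ) = -38.4944
γ_1 = -38.4944 / 9 = -4.277

-4.277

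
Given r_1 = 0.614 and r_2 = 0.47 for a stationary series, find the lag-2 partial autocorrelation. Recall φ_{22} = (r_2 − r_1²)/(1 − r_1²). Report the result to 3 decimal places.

0.149

φ_{22} = (r_2 − r_1²) / (1 − r_1²)
r_1² = (0.614)² = 0.376996
Numerator = 0.47 − 0.3770 = 0.0930; denominator = 1 − 0.3770 = 0.6230
φ_{22} = 0.0930 / 0.6230 = 0.149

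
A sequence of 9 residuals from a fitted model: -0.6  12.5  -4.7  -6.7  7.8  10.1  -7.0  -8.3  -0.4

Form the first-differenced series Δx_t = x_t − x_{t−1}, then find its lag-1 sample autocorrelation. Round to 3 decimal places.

-0.205

First differences Δx: 13.1, -17.2, -2.0, 14.5, 2.3, -17.1, -1.3, 7.9
Mean of differences = 0.0250
Numerator Σ(Δx_t−Δx̄)(Δx_{t+1}−Δx̄) = -213.4206
Denominator Σ(Δx_t−Δx̄)² = 1043.4950
r_1(Δx) = -213.4206 / 1043.4950 = -0.205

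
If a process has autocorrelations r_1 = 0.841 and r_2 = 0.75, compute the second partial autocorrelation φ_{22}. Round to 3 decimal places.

0.146

φ_{22} = (r_2 − r_1²) / (1 − r_1²)
r_1² = (0.841)² = 0.707281
Numerator = 0.75 − 0.7073 = 0.0427; denominator = 1 − 0.7073 = 0.2927
φ_{22} = 0.0427 / 0.2927 = 0.146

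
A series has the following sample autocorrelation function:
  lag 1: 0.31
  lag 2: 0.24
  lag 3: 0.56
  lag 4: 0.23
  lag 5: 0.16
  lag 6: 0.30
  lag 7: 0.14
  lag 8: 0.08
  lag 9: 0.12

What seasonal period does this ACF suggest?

3

The largest autocorrelation is r_3 = 0.56; the remaining lags stay at or below 0.31. The elevated value at lag 1 (0.31), dropping to 0.24 at lag 2, reflects decaying short-term dependence rather than seasonality.
The dominant spike at lag 3 indicates a seasonal period of 3.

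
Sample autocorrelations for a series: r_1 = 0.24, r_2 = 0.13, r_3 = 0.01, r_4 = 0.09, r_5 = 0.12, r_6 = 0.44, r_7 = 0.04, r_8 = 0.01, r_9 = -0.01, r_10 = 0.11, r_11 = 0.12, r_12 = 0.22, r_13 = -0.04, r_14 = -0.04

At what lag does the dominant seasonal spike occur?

6

The largest autocorrelation is r_6 = 0.44; the remaining lags stay at or below 0.24. The elevated value at lag 1 (0.24), dropping to 0.13 at lag 2, reflects decaying short-term dependence rather than seasonality.
The dominant spike at lag 6 indicates a seasonal period of 6.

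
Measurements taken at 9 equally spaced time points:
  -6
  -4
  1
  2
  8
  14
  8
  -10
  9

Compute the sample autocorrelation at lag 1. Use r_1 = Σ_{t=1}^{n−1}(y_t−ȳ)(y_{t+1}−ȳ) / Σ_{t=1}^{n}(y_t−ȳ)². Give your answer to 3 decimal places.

0.078

Mean ȳ = (-6 − 4 + 1 + 2 + 8 + 14 + 8 − 10 + 9)/9 = 2.4444
Numerator Σ_{t=1}^{8}(y_t−ȳ)(y_{t+1}−ȳ) = 39.5802
Denominator Σ(y_t−ȳ)² = 508.2222
r_1 = 39.5802 / 508.2222 = 0.078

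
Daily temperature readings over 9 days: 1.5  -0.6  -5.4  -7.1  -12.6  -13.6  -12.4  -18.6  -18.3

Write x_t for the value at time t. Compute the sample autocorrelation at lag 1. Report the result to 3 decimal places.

0.640

Mean x̄ = (1.5 − 0.6 − 5.4 − 7.1 − 12.6 − 13.6 − 12.4 − 18.6 − 18.3)/9 = -9.6778
Numerator Σ_{t=1}^{8}(x_t−x̄)(x_{t+1}−x̄) = 267.1528
Denominator Σ(x_t−x̄)² = 417.5756
r_1 = 267.1528 / 417.5756 = 0.640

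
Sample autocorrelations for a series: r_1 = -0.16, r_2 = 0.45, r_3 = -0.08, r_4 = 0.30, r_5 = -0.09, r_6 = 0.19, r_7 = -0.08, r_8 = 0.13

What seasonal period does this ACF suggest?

The largest autocorrelation is r_2 = 0.45, with weaker echoes at lags 4 (0.30) and 6 (0.19); the remaining lags stay at or below 0.13.
The dominant spike at lag 2 indicates a seasonal period of 2.

2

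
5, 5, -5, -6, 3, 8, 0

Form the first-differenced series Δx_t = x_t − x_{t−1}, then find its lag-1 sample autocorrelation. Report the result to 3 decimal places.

First differences Δx: 0, -10, -1, 9, 5, -8
Mean of differences = -0.8333
Numerator Σ(Δx_t−Δx̄)(Δx_{t+1}−Δx̄) = 7.8056
Denominator Σ(Δx_t−Δx̄)² = 266.8333
r_1(Δx) = 7.8056 / 266.8333 = 0.029

0.029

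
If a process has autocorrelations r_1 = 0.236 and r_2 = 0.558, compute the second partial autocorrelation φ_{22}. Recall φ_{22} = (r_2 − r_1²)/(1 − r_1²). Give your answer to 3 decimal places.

φ_{22} = (r_2 − r_1²) / (1 − r_1²)
r_1² = (0.236)² = 0.055696
Numerator = 0.558 − 0.0557 = 0.5023; denominator = 1 − 0.0557 = 0.9443
φ_{22} = 0.5023 / 0.9443 = 0.532

0.532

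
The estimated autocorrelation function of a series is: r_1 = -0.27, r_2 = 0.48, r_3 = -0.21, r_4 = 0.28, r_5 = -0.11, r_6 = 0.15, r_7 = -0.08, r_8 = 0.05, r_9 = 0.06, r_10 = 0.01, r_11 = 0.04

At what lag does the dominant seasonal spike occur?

2

The largest autocorrelation is r_2 = 0.48, with weaker echoes at lags 4 (0.28) and 6 (0.15); the remaining lags stay at or below 0.06.
The dominant spike at lag 2 indicates a seasonal period of 2.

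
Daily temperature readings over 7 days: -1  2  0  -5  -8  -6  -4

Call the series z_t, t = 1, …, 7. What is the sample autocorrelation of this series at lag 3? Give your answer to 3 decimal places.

Mean z̄ = (-1 + 2 + 0 − 5 − 8 − 6 − 4)/7 = -3.1429
Deviations from mean: 2.1429, 5.1429, 3.1429, -1.8571, -4.8571, -2.8571, -0.8571
Σ(z_t−z̄)(z_{t+3}−z̄) = (-3.9796) + (-24.9796) + (-8.9796) + (1.5918) = -36.3469
Denominator Σ(z_t−z̄)² = 76.8571
r_3 = -36.3469 / 76.8571 = -0.473

-0.473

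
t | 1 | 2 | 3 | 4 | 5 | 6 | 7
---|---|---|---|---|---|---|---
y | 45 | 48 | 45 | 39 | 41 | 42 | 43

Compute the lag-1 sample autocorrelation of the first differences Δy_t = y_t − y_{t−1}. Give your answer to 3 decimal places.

First differences Δy: 3, -3, -6, 2, 1, 1
Mean of differences = -0.3333
Numerator Σ(Δy_t−Δȳ)(Δy_{t+1}−Δȳ) = -2.1111
Denominator Σ(Δy_t−Δȳ)² = 59.3333
r_1(Δy) = -2.1111 / 59.3333 = -0.036

-0.036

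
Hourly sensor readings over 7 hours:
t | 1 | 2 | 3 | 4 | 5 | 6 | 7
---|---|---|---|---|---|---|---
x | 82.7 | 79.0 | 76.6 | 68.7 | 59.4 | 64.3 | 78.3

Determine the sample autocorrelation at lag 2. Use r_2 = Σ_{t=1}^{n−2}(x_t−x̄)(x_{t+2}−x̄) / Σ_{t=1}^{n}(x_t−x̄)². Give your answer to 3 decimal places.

-0.175

Mean x̄ = (82.7 + 79.0 + 76.6 + 68.7 + 59.4 + 64.3 + 78.3)/7 = 72.7143
Σ(x_t−x̄)(x_{t+2}−x̄) = (38.8016) + (-25.2327) + (-51.7355) + (33.7773) + (-74.3698) = -78.7590
Denominator Σ(x_t−x̄)² = 449.7086
r_2 = -78.7590 / 449.7086 = -0.175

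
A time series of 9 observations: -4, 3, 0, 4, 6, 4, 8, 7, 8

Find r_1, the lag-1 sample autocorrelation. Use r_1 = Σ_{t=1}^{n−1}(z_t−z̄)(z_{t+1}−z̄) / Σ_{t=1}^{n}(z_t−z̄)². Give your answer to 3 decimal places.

Mean z̄ = (-4 + 3 + 0 + 4 + 6 + 4 + 8 + 7 + 8)/9 = 4.0000
Numerator Σ_{t=1}^{8}(z_t−z̄)(z_{t+1}−z̄) = 36.0000
Denominator Σ(z_t−z̄)² = 126.0000
r_1 = 36.0000 / 126.0000 = 0.286

0.286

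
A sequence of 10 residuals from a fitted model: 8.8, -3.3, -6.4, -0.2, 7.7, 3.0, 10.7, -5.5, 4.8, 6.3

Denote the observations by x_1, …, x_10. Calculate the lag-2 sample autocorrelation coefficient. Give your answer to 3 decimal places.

-0.179

Mean x̄ = (8.8 − 3.3 − 6.4 − 0.2 + 7.7 + 3.0 + 10.7 − 5.5 + 4.8 + 6.3)/10 = 2.5900
Numerator Σ_{t=1}^{8}(x_t−x̄)(x_{t+2}−x̄) = -60.4432
Denominator Σ(x_t−x̄)² = 338.0090
r_2 = -60.4432 / 338.0090 = -0.179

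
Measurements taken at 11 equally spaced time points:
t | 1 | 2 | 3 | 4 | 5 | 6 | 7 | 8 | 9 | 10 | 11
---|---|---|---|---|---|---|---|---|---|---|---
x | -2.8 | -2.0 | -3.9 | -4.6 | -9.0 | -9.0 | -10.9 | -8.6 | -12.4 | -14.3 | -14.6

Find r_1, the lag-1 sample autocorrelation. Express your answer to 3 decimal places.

0.702

Mean x̄ = (-2.8 − 2.0 − 3.9 − 4.6 − 9.0 − 9.0 − 10.9 − 8.6 − 12.4 − 14.3 − 14.6)/11 = -8.3727
Numerator Σ_{t=1}^{10}(x_t−x̄)(x_{t+1}−x̄) = 142.7747
Denominator Σ(x_t−x̄)² = 203.2618
r_1 = 142.7747 / 203.2618 = 0.702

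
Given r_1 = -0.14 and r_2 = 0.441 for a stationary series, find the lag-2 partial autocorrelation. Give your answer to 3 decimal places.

φ_{22} = (r_2 − r_1²) / (1 − r_1²)
r_1² = (-0.14)² = 0.0196
Numerator = 0.441 − 0.0196 = 0.4214; denominator = 1 − 0.0196 = 0.9804
φ_{22} = 0.4214 / 0.9804 = 0.430

0.430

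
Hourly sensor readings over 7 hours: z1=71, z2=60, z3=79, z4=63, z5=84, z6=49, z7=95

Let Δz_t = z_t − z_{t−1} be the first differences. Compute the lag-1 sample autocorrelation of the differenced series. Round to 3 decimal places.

-0.716

First differences Δz: -11, 19, -16, 21, -35, 46
Mean of differences = 4.0000
Numerator Σ(Δz_t−Δz̄)(Δz_{t+1}−Δz̄) = -3166.0000
Denominator Σ(Δz_t−Δz̄)² = 4424.0000
r_1(Δz) = -3166.0000 / 4424.0000 = -0.716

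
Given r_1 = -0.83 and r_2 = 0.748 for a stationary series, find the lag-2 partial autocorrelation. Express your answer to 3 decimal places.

φ_{22} = (r_2 − r_1²) / (1 − r_1²)
r_1² = (-0.83)² = 0.6889
Numerator = 0.748 − 0.6889 = 0.0591; denominator = 1 − 0.6889 = 0.3111
φ_{22} = 0.0591 / 0.3111 = 0.190

0.190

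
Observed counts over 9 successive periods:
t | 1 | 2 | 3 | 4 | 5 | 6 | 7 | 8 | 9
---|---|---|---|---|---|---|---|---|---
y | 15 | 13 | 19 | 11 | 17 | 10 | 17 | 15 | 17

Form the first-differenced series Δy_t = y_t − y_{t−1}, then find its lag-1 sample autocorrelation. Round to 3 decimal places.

First differences Δy: -2, 6, -8, 6, -7, 7, -2, 2
Mean of differences = 0.2500
Numerator Σ(Δy_t−Δȳ)(Δy_{t+1}−Δȳ) = -217.5625
Denominator Σ(Δy_t−Δȳ)² = 245.5000
r_1(Δy) = -217.5625 / 245.5000 = -0.886

-0.886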